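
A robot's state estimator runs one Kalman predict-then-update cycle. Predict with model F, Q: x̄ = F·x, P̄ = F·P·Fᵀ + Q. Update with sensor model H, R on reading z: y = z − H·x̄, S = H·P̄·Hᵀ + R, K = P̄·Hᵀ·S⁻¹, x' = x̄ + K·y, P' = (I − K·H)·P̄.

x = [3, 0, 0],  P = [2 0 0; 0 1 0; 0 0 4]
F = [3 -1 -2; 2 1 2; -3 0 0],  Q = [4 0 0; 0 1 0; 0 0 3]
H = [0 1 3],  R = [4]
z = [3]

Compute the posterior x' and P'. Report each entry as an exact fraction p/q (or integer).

x' = [-31/49, 214/49, -33/49]
P' = [2252/147 -1325/147 121/49; -1325/147 3722/147 -418/49; 121/49 -418/49 162/49]

x̄ = F·x = [9, 6, -9]
P̄ = F·P·Fᵀ + Q = [39 -5 -18; -5 26 -12; -18 -12 21]
y = z − H·x̄ = [24]
S = H·P̄·Hᵀ + R = [147]
K = P̄·Hᵀ·S⁻¹ = [-59/147; -10/147; 17/49]
x' = x̄ + K·y = [-31/49, 214/49, -33/49]
P' = (I − K·H)·P̄ = [2252/147 -1325/147 121/49; -1325/147 3722/147 -418/49; 121/49 -418/49 162/49]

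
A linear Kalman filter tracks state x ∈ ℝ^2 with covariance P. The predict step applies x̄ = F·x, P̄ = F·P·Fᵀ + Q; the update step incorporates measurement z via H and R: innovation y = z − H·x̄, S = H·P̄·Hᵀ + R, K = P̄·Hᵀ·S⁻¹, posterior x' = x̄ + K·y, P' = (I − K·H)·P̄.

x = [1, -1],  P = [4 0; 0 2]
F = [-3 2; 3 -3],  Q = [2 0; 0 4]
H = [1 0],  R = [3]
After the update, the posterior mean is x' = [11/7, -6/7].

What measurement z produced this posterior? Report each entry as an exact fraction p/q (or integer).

z = [2]

x̄ = F·x = [-5, 6]
P̄ = F·P·Fᵀ + Q = [46 -48; -48 58]
S = H·P̄·Hᵀ + R = [49]
K = P̄·Hᵀ·S⁻¹ = [46/49; -48/49]
x' − x̄ = [46/7, -48/7] = K·y
y = (KᵀK)⁻¹·Kᵀ·(x' − x̄) = [7]
z = y + H·x̄ = [7] + [-5] = [2]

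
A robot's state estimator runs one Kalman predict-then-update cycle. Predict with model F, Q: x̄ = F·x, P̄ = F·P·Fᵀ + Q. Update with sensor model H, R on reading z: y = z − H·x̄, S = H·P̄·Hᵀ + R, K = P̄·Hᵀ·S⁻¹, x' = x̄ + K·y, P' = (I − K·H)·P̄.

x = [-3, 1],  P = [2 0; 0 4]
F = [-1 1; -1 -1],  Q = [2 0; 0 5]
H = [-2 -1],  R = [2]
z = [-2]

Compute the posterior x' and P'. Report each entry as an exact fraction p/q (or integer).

x̄ = F·x = [4, 2]
P̄ = F·P·Fᵀ + Q = [8 -2; -2 11]
y = z − H·x̄ = [8]
S = H·P̄·Hᵀ + R = [37]
K = P̄·Hᵀ·S⁻¹ = [-14/37; -7/37]
x' = x̄ + K·y = [36/37, 18/37]
P' = (I − K·H)·P̄ = [100/37 -172/37; -172/37 358/37]

x' = [36/37, 18/37]
P' = [100/37 -172/37; -172/37 358/37]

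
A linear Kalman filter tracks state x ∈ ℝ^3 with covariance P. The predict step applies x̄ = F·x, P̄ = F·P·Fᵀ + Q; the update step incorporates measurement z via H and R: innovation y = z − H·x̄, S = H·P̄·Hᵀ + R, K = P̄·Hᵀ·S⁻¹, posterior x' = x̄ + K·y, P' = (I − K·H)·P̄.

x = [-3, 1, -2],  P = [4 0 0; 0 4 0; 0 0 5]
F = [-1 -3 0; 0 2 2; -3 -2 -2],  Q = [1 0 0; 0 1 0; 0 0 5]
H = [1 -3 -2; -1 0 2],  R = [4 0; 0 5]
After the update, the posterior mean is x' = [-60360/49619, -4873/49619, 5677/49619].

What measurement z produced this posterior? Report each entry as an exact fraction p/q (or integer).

z = [-1, 1]

x̄ = F·x = [0, -2, 11]
P̄ = F·P·Fᵀ + Q = [41 -24 36; -24 37 -36; 36 -36 77]
S = H·P̄·Hᵀ + R = [254 -61; -61 210]
K = P̄·Hᵀ·S⁻¹ = [10501/49619 10375/49619; -16158/49619 -16035/49619; 5098/49619 29362/49619]
x' − x̄ = [-60360/49619, 94365/49619, -540132/49619] = K·y
y = (KᵀK)⁻¹·Kᵀ·(x' − x̄) = [15, -21]
z = y + H·x̄ = [15, -21] + [-16, 22] = [-1, 1]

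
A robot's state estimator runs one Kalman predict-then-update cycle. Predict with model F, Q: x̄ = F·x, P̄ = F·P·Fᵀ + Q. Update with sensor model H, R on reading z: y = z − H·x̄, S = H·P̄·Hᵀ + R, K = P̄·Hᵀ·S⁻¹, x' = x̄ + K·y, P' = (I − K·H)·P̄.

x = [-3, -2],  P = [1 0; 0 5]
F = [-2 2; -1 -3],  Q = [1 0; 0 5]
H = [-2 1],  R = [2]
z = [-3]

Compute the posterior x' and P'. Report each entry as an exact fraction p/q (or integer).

x̄ = F·x = [2, 9]
P̄ = F·P·Fᵀ + Q = [25 -28; -28 51]
y = z − H·x̄ = [-8]
S = H·P̄·Hᵀ + R = [265]
K = P̄·Hᵀ·S⁻¹ = [-78/265; 107/265]
x' = x̄ + K·y = [1154/265, 1529/265]
P' = (I − K·H)·P̄ = [541/265 926/265; 926/265 2066/265]

x' = [1154/265, 1529/265]
P' = [541/265 926/265; 926/265 2066/265]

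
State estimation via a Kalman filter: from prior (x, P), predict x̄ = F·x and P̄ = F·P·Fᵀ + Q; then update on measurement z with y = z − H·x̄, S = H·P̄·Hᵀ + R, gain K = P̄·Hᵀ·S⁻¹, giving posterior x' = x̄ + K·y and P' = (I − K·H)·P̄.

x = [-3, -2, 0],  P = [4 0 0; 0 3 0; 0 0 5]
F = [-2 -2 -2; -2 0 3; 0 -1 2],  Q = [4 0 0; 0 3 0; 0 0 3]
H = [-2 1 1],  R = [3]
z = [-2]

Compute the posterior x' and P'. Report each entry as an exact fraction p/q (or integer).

x̄ = F·x = [10, 6, 2]
P̄ = F·P·Fᵀ + Q = [52 -14 -14; -14 64 30; -14 30 26]
y = z − H·x̄ = [10]
S = H·P̄·Hᵀ + R = [473]
K = P̄·Hᵀ·S⁻¹ = [-12/43; 122/473; 84/473]
x' = x̄ + K·y = [310/43, 4058/473, 1786/473]
P' = (I − K·H)·P̄ = [652/43 862/43 406/43; 862/43 15388/473 3942/473; 406/43 3942/473 5242/473]

x' = [310/43, 4058/473, 1786/473]
P' = [652/43 862/43 406/43; 862/43 15388/473 3942/473; 406/43 3942/473 5242/473]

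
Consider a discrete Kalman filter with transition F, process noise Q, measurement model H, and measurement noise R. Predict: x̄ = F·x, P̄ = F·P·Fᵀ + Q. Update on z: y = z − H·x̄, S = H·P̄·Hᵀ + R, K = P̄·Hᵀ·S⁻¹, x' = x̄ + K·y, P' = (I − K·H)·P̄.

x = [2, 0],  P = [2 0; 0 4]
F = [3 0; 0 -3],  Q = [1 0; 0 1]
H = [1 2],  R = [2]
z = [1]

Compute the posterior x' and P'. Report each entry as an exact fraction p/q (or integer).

x' = [919/169, -370/169]
P' = [2850/169 -1406/169; -1406/169 777/169]

x̄ = F·x = [6, 0]
P̄ = F·P·Fᵀ + Q = [19 0; 0 37]
y = z − H·x̄ = [-5]
S = H·P̄·Hᵀ + R = [169]
K = P̄·Hᵀ·S⁻¹ = [19/169; 74/169]
x' = x̄ + K·y = [919/169, -370/169]
P' = (I − K·H)·P̄ = [2850/169 -1406/169; -1406/169 777/169]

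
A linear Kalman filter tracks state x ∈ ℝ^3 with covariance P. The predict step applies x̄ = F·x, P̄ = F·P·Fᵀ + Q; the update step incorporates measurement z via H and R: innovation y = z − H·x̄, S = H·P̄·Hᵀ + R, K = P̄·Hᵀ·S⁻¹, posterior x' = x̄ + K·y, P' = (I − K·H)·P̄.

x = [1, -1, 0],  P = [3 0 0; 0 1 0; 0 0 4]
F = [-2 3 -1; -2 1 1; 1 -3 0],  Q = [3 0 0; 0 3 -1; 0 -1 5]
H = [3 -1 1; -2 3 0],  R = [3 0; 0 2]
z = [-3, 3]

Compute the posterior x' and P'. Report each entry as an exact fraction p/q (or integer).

x' = [-29204/13823, -6211/13823, 36860/13823]
P' = [45028/13823 31764/13823 -82515/13823; 31764/13823 25342/13823 -56294/13823; -82515/13823 -56294/13823 182503/13823]

x̄ = F·x = [-5, -3, 4]
P̄ = F·P·Fᵀ + Q = [28 11 -15; 11 20 -10; -15 -10 17]
y = z − H·x̄ = [5, 2]
S = H·P̄·Hᵀ + R = [156 -107; -107 162]
K = P̄·Hᵀ·S⁻¹ = [6935/13823 2618/13823; 4552/13823 6249/13823; -2916/13823 -1926/13823]
x' = x̄ + K·y = [-29204/13823, -6211/13823, 36860/13823]
P' = (I − K·H)·P̄ = [45028/13823 31764/13823 -82515/13823; 31764/13823 25342/13823 -56294/13823; -82515/13823 -56294/13823 182503/13823]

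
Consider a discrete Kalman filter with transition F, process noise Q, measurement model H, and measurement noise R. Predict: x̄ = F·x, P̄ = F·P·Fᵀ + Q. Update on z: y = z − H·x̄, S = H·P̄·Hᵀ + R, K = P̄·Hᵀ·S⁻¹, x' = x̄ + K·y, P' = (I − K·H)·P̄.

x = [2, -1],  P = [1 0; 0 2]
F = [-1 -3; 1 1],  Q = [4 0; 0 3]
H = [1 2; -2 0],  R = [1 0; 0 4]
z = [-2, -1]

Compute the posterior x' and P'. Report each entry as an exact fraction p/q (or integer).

x' = [47/114, -121/114]
P' = [379/399 -185/399; -185/399 184/399]

x̄ = F·x = [1, 1]
P̄ = F·P·Fᵀ + Q = [23 -7; -7 6]
y = z − H·x̄ = [-5, 1]
S = H·P̄·Hᵀ + R = [20 -18; -18 96]
K = P̄·Hᵀ·S⁻¹ = [3/133 -379/798; 61/133 185/798]
x' = x̄ + K·y = [47/114, -121/114]
P' = (I − K·H)·P̄ = [379/399 -185/399; -185/399 184/399]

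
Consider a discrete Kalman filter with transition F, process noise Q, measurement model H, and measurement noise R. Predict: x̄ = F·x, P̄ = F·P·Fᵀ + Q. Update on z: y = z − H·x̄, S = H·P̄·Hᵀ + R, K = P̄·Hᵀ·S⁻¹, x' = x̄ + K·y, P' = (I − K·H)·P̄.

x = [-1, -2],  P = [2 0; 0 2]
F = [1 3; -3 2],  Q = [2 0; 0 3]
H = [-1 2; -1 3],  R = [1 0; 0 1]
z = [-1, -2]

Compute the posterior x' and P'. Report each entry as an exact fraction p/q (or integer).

x' = [-763/241, -881/482]
P' = [1962/241 754/241; 754/241 1233/964]

x̄ = F·x = [-7, -1]
P̄ = F·P·Fᵀ + Q = [22 6; 6 29]
y = z − H·x̄ = [-6, -6]
S = H·P̄·Hᵀ + R = [115 166; 166 248]
K = P̄·Hᵀ·S⁻¹ = [-454/241 300/241; -275/482 683/964]
x' = x̄ + K·y = [-763/241, -881/482]
P' = (I − K·H)·P̄ = [1962/241 754/241; 754/241 1233/964]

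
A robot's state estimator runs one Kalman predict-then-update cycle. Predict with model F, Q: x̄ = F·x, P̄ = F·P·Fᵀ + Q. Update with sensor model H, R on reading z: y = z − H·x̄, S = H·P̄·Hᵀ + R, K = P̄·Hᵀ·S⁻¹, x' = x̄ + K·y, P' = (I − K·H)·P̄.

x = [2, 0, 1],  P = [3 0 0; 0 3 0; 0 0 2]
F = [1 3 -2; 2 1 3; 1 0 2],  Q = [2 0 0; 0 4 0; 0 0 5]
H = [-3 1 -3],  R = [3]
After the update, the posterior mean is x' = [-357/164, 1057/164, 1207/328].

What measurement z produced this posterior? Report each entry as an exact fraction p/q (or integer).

x̄ = F·x = [0, 7, 4]
P̄ = F·P·Fᵀ + Q = [40 3 -5; 3 37 18; -5 18 16]
S = H·P̄·Hᵀ + R = [328]
K = P̄·Hᵀ·S⁻¹ = [-51/164; -13/164; -15/328]
x' − x̄ = [-357/164, -91/164, -105/328] = K·y
y = (KᵀK)⁻¹·Kᵀ·(x' − x̄) = [7]
z = y + H·x̄ = [7] + [-5] = [2]

z = [2]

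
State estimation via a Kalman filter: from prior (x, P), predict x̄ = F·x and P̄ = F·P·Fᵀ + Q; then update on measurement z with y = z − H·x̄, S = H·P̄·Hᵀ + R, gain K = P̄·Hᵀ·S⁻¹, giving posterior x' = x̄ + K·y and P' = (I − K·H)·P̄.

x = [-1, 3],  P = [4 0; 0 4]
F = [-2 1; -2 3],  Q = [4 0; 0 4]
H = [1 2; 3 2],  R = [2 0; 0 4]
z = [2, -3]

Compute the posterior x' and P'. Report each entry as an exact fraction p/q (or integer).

x̄ = F·x = [5, 11]
P̄ = F·P·Fᵀ + Q = [24 28; 28 56]
y = z − H·x̄ = [-25, -40]
S = H·P̄·Hᵀ + R = [362 520; 520 780]
K = P̄·Hᵀ·S⁻¹ = [-8/23 592/1495; 14/23 -231/1495]
x' = x̄ + K·y = [-641/299, 587/299]
P' = (I − K·H)·P̄ = [1704/1495 -1372/1495; -1372/1495 1596/1495]

x' = [-641/299, 587/299]
P' = [1704/1495 -1372/1495; -1372/1495 1596/1495]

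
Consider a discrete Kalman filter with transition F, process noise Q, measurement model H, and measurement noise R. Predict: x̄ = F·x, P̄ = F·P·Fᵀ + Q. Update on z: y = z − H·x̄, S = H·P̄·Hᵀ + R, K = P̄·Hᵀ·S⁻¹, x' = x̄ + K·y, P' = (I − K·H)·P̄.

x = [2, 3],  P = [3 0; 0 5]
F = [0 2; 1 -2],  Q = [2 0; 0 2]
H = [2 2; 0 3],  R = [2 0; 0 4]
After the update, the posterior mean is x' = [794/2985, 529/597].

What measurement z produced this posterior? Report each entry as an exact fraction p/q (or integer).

z = [2, 3]

x̄ = F·x = [6, -4]
P̄ = F·P·Fᵀ + Q = [22 -20; -20 25]
S = H·P̄·Hᵀ + R = [30 30; 30 229]
K = P̄·Hᵀ·S⁻¹ = [1358/2985 -64/199; 4/597 65/199]
x' − x̄ = [-17116/2985, 2917/597] = K·y
y = (KᵀK)⁻¹·Kᵀ·(x' − x̄) = [-2, 15]
z = y + H·x̄ = [-2, 15] + [4, -12] = [2, 3]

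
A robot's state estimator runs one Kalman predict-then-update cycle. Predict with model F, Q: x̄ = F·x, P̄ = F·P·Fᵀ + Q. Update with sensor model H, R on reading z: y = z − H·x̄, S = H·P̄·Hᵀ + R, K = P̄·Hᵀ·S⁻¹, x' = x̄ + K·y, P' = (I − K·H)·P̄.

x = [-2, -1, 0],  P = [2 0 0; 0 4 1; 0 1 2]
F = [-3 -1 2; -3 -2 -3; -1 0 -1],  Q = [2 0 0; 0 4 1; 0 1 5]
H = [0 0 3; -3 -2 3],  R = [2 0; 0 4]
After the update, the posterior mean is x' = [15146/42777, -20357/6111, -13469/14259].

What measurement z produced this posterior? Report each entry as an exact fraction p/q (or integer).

z = [-3, 3]

x̄ = F·x = [7, 8, 2]
P̄ = F·P·Fᵀ + Q = [28 13 3; 13 68 15; 3 15 9]
S = H·P̄·Hᵀ + R = [83 -36; -36 531]
K = P̄·Hᵀ·S⁻¹ = [127/4753 -8059/42777; 305/679 -1310/6111; 1545/4753 -8/14259]
x' − x̄ = [-284293/42777, -69245/6111, -41987/14259] = K·y
y = (KᵀK)⁻¹·Kᵀ·(x' − x̄) = [-9, 34]
z = y + H·x̄ = [-9, 34] + [6, -31] = [-3, 3]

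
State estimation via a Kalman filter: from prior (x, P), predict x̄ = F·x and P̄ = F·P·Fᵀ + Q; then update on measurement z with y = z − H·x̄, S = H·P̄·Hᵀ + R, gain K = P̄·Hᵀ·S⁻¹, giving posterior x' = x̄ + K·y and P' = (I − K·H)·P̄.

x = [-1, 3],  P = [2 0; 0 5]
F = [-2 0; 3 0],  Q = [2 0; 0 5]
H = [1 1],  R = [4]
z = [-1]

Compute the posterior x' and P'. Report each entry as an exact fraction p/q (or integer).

x' = [2, -3]
P' = [126/13 -134/13; -134/13 178/13]

x̄ = F·x = [2, -3]
P̄ = F·P·Fᵀ + Q = [10 -12; -12 23]
y = z − H·x̄ = [0]
S = H·P̄·Hᵀ + R = [13]
K = P̄·Hᵀ·S⁻¹ = [-2/13; 11/13]
x' = x̄ + K·y = [2, -3]
P' = (I − K·H)·P̄ = [126/13 -134/13; -134/13 178/13]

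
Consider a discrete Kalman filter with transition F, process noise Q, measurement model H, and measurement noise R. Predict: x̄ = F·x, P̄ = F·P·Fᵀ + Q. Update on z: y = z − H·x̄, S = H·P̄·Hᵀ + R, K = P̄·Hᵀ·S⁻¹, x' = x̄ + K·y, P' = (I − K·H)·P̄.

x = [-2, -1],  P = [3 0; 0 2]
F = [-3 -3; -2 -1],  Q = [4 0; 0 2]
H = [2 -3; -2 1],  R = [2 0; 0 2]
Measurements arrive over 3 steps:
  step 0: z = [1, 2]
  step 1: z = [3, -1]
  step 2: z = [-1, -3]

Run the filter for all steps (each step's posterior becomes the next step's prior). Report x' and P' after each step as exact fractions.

step 0: x' = [-1272/917, -1063/917], P' = [1089/917 856/917; 856/917 848/917]
step 1: x' = [200307/502615, -60383/100523], P' = [583519/502615 90878/100523; 90878/100523 89614/100523]
step 2: x' = [611360040/268267763, 468062813/268267763], P' = [311128801/268267763 242258850/268267763; 242258850/268267763 238928952/268267763]

step 0: x̄ = F·x = [9, 5]
step 0: P̄ = F·P·Fᵀ + Q = [49 24; 24 16]
step 0: y = z − H·x̄ = [-2, 15]
step 0: S = H·P̄·Hᵀ + R = [54 -52; -52 118]
step 0: K = P̄·Hᵀ·S⁻¹ = [-195/917 -661/917; -416/917 -432/917]
step 0: x' = x̄ + K·y = [-1272/917, -1063/917]
step 0: P' = (I − K·H)·P̄ = [1089/917 856/917; 856/917 848/917]
step 1: x̄ = F·x = [7005/917, 3607/917]
step 1: P̄ = F·P·Fᵀ + Q = [36509/917 16782/917; 16782/917 10462/917]
step 1: y = z − H·x̄ = [-438/917, 9486/917]
step 1: S = H·P̄·Hᵀ + R = [40644/917 -43166/917; -43166/917 91204/917]
step 1: K = P̄·Hᵀ·S⁻¹ = [-98066/502615 -356324/502615; -43543/100523 -46071/100523]
step 1: x' = x̄ + K·y = [200307/502615, -60383/100523]
step 1: P' = (I − K·H)·P̄ = [583519/502615 90878/100523; 90878/100523 89614/100523]
step 2: x̄ = F·x = [304824/502615, -98699/502615]
step 2: P̄ = F·P·Fᵀ + Q = [19473781/502615 8934834/502615; 8934834/502615 5604936/502615]
step 2: y = z − H·x̄ = [-281672/100523, -799498/502615]
step 2: S = H·P̄·Hᵀ + R = [4425354/100523 -4646252/100523; -4646252/100523 48765954/502615]
step 2: K = P̄·Hᵀ·S⁻¹ = [-52259474/268267763 -189999376/268267763; -116134578/268267763 -122794374/268267763]
step 2: x' = x̄ + K·y = [611360040/268267763, 468062813/268267763]
step 2: P' = (I − K·H)·P̄ = [311128801/268267763 242258850/268267763; 242258850/268267763 238928952/268267763]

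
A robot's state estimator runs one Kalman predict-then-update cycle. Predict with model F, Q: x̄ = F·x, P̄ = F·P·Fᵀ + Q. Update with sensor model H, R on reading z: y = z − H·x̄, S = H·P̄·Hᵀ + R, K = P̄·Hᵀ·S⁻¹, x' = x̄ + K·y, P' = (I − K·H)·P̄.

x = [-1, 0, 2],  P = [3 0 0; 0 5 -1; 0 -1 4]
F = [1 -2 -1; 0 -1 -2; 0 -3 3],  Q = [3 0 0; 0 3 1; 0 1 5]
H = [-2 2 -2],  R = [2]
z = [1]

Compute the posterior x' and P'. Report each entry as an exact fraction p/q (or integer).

x' = [-1641/377, -1238/377, 222/377]
P' = [7490/377 6125/377 -1331/377; 6125/377 6892/377 749/377; -1331/377 749/377 2216/377]

x̄ = F·x = [-3, -4, 6]
P̄ = F·P·Fᵀ + Q = [26 13 21; 13 20 -11; 21 -11 104]
y = z − H·x̄ = [15]
S = H·P̄·Hᵀ + R = [754]
K = P̄·Hᵀ·S⁻¹ = [-34/377; 18/377; -136/377]
x' = x̄ + K·y = [-1641/377, -1238/377, 222/377]
P' = (I − K·H)·P̄ = [7490/377 6125/377 -1331/377; 6125/377 6892/377 749/377; -1331/377 749/377 2216/377]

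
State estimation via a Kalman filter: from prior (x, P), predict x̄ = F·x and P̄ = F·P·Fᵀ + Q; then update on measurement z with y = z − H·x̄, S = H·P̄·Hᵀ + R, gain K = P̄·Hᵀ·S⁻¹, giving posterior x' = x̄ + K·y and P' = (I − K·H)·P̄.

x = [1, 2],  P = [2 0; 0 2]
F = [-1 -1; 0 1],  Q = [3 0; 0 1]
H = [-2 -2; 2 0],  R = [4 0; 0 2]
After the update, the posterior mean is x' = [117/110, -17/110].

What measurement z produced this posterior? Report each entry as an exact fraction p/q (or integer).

x̄ = F·x = [-3, 2]
P̄ = F·P·Fᵀ + Q = [7 -2; -2 3]
S = H·P̄·Hᵀ + R = [28 -20; -20 30]
K = P̄·Hᵀ·S⁻¹ = [-1/22 24/55; -7/22 -19/55]
x' − x̄ = [447/110, -237/110] = K·y
y = (KᵀK)⁻¹·Kᵀ·(x' − x̄) = [-3, 9]
z = y + H·x̄ = [-3, 9] + [2, -6] = [-1, 3]

z = [-1, 3]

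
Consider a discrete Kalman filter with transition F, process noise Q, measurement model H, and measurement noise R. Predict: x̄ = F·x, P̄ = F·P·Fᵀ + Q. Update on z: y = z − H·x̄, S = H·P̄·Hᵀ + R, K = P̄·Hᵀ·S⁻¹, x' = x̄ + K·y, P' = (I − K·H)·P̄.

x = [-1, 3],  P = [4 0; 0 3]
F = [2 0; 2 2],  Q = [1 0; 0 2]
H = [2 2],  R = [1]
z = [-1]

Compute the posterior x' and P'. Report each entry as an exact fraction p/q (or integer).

x̄ = F·x = [-2, 4]
P̄ = F·P·Fᵀ + Q = [17 16; 16 30]
y = z − H·x̄ = [-5]
S = H·P̄·Hᵀ + R = [317]
K = P̄·Hᵀ·S⁻¹ = [66/317; 92/317]
x' = x̄ + K·y = [-964/317, 808/317]
P' = (I − K·H)·P̄ = [1033/317 -1000/317; -1000/317 1046/317]

x' = [-964/317, 808/317]
P' = [1033/317 -1000/317; -1000/317 1046/317]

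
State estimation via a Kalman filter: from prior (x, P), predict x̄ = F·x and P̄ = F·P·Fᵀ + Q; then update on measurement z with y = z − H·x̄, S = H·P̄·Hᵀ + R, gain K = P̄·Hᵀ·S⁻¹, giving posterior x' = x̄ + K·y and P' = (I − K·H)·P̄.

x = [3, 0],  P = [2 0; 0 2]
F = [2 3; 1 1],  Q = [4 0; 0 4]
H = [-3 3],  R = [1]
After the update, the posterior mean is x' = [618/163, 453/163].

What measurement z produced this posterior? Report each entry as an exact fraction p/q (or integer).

x̄ = F·x = [6, 3]
P̄ = F·P·Fᵀ + Q = [30 10; 10 8]
S = H·P̄·Hᵀ + R = [163]
K = P̄·Hᵀ·S⁻¹ = [-60/163; -6/163]
x' − x̄ = [-360/163, -36/163] = K·y
y = (KᵀK)⁻¹·Kᵀ·(x' − x̄) = [6]
z = y + H·x̄ = [6] + [-9] = [-3]

z = [-3]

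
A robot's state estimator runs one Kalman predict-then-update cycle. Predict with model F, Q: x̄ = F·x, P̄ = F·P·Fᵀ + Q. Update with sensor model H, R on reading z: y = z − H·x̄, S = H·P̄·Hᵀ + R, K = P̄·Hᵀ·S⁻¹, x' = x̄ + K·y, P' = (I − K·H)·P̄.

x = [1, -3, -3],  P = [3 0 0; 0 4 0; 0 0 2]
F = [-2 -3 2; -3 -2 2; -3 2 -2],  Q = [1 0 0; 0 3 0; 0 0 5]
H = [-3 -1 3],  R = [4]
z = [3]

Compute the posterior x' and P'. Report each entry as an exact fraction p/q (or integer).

x' = [-1547/1609, -7167/1609, -2343/1609]
P' = [22544/1609 29165/1609 31915/1609; 29165/1609 48861/1609 45192/1609; 31915/1609 45192/1609 47255/1609]

x̄ = F·x = [1, -3, -3]
P̄ = F·P·Fᵀ + Q = [57 50 -14; 50 54 3; -14 3 56]
y = z − H·x̄ = [12]
S = H·P̄·Hᵀ + R = [1609]
K = P̄·Hᵀ·S⁻¹ = [-263/1609; -195/1609; 207/1609]
x' = x̄ + K·y = [-1547/1609, -7167/1609, -2343/1609]
P' = (I − K·H)·P̄ = [22544/1609 29165/1609 31915/1609; 29165/1609 48861/1609 45192/1609; 31915/1609 45192/1609 47255/1609]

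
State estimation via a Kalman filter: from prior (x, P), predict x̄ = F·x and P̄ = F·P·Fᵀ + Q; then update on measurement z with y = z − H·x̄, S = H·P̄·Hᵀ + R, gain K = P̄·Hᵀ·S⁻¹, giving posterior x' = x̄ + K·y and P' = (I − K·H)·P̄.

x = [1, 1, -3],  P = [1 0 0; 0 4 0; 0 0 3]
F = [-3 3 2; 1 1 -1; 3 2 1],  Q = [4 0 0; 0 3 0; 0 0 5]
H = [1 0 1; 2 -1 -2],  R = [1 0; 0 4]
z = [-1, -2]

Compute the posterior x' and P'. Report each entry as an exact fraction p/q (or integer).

x' = [-3946/15633, 17186/5211, -11624/15633]
P' = [29281/31266 9461/5211 -6410/15633; 9461/5211 12962/1737 -8858/5211; -6410/15633 -8858/5211 13691/15633]

x̄ = F·x = [-6, 5, 2]
P̄ = F·P·Fᵀ + Q = [61 3 21; 3 11 8; 21 8 33]
y = z − H·x̄ = [3, 19]
S = H·P̄·Hᵀ + R = [137 45; 45 243]
K = P̄·Hᵀ·S⁻¹ = [1829/3474 6859/31266; 67/579 -562/5211; 809/1737 -3407/15633]
x' = x̄ + K·y = [-3946/15633, 17186/5211, -11624/15633]
P' = (I − K·H)·P̄ = [29281/31266 9461/5211 -6410/15633; 9461/5211 12962/1737 -8858/5211; -6410/15633 -8858/5211 13691/15633]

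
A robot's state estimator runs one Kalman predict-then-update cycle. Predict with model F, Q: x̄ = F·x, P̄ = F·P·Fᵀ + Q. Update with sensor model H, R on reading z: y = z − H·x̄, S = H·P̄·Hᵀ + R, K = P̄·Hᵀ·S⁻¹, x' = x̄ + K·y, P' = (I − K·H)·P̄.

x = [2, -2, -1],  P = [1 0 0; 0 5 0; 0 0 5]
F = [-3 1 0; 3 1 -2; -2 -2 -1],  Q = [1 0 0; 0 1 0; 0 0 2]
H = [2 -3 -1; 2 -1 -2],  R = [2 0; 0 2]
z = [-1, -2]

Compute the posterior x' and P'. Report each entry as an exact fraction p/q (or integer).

x̄ = F·x = [-8, 6, 1]
P̄ = F·P·Fᵀ + Q = [15 -4 -4; -4 35 -6; -4 -6 31]
y = z − H·x̄ = [34, 22]
S = H·P̄·Hᵀ + R = [436 241; 241 245]
K = P̄·Hᵀ·S⁻¹ = [1148/48739 7226/48739; -18744/48739 12271/48739; 10279/48739 -22843/48739]
x' = x̄ + K·y = [-191908/48739, -74900/48739, -104321/48739]
P' = (I − K·H)·P̄ = [374785/48739 151886/48739 291616/48739; 151886/48739 80658/48739 99286/48739; 291616/48739 99286/48739 264816/48739]

x' = [-191908/48739, -74900/48739, -104321/48739]
P' = [374785/48739 151886/48739 291616/48739; 151886/48739 80658/48739 99286/48739; 291616/48739 99286/48739 264816/48739]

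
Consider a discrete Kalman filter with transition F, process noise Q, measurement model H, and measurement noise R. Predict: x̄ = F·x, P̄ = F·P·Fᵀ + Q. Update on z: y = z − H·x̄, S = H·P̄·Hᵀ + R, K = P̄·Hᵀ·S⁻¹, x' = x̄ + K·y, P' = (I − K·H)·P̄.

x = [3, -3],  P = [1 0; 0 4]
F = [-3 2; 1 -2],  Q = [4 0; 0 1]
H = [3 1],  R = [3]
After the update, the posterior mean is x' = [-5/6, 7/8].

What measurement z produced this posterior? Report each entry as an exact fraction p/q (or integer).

z = [-1]

x̄ = F·x = [-15, 9]
P̄ = F·P·Fᵀ + Q = [29 -19; -19 18]
S = H·P̄·Hᵀ + R = [168]
K = P̄·Hᵀ·S⁻¹ = [17/42; -13/56]
x' − x̄ = [85/6, -65/8] = K·y
y = (KᵀK)⁻¹·Kᵀ·(x' − x̄) = [35]
z = y + H·x̄ = [35] + [-36] = [-1]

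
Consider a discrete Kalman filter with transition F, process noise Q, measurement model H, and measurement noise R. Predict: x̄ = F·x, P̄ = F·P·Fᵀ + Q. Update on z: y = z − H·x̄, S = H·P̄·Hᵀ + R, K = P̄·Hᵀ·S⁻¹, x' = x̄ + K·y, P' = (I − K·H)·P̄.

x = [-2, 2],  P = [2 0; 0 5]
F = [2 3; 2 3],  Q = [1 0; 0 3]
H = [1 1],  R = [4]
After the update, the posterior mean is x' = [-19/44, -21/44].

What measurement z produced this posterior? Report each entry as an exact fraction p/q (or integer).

z = [-1]

x̄ = F·x = [2, 2]
P̄ = F·P·Fᵀ + Q = [54 53; 53 56]
S = H·P̄·Hᵀ + R = [220]
K = P̄·Hᵀ·S⁻¹ = [107/220; 109/220]
x' − x̄ = [-107/44, -109/44] = K·y
y = (KᵀK)⁻¹·Kᵀ·(x' − x̄) = [-5]
z = y + H·x̄ = [-5] + [4] = [-1]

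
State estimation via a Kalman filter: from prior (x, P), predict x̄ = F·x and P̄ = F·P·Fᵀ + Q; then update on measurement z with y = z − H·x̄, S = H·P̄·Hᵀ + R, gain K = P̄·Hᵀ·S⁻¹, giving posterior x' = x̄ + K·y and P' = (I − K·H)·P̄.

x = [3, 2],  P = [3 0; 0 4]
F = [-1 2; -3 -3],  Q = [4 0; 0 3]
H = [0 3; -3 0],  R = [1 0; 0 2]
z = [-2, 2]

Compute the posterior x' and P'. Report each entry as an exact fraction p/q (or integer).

x' = [-7264/10613, -36762/53065]
P' = [2332/10613 -3/10613; -3/10613 11769/106130]

x̄ = F·x = [1, -15]
P̄ = F·P·Fᵀ + Q = [23 -15; -15 66]
y = z − H·x̄ = [43, 5]
S = H·P̄·Hᵀ + R = [595 135; 135 209]
K = P̄·Hᵀ·S⁻¹ = [-9/10613 -3498/10613; 35307/106130 9/21226]
x' = x̄ + K·y = [-7264/10613, -36762/53065]
P' = (I − K·H)·P̄ = [2332/10613 -3/10613; -3/10613 11769/106130]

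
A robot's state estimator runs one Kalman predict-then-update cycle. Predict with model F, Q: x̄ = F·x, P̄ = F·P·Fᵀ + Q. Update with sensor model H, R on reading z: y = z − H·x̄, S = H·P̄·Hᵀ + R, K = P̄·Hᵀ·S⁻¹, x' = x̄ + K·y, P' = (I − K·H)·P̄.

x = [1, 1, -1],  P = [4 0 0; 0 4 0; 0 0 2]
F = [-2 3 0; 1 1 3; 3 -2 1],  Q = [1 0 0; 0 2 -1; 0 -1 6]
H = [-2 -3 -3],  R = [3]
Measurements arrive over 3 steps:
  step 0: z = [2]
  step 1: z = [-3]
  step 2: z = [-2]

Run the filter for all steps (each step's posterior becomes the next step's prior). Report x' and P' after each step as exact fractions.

step 0: x̄ = F·x = [1, -1, 0]
step 0: P̄ = F·P·Fᵀ + Q = [53 4 -48; 4 28 9; -48 9 60]
step 0: y = z − H·x̄ = [1]
step 0: S = H·P̄·Hᵀ + R = [641]
step 0: K = P̄·Hᵀ·S⁻¹ = [26/641; -119/641; -111/641]
step 0: x' = x̄ + K·y = [667/641, -760/641, -111/641]
step 0: P' = (I − K·H)·P̄ = [33297/641 5658/641 -27882/641; 5658/641 3787/641 -7440/641; -27882/641 -7440/641 26139/641]
step 1: x̄ = F·x = [-3614/641, -426/641, 3410/641]
step 1: P̄ = F·P·Fᵀ + Q = [100016/641 50757/641 -115506/641; 50757/641 73001/641 -65869/641; -115506/641 -65869/641 139378/641]
step 1: y = z − H·x̄ = [-199/641]
step 1: S = H·P̄·Hᵀ + R = [350768/641]
step 1: K = P̄·Hᵀ·S⁻¹ = [-5785/350768; -61455/175384; 10485/350768]
step 1: x' = x̄ + K·y = [-1975857/350768, -97479/175384, 1862765/350768]
step 1: P' = (I − K·H)·P̄ = [54678543/350768 13332993/175384 -63112563/350768; 13332993/175384 4094987/87692 -17017181/175384; -63112563/350768 -17017181/175384 76098919/350768]
step 2: x̄ = F·x = [420855/43846, 38835/3986, -1837445/175384]
step 2: P̄ = F·P·Fᵀ + Q = [2905790/21923 220539/1993 -3473193/21923; 220539/1993 1290345/1993 -426512/1993; -3473193/21923 -426512/1993 18325111/87692]
step 2: y = z − H·x̄ = [239087/15944]
step 2: S = H·P̄·Hᵀ + R = [30417469/7972]
step 2: K = P̄·Hᵀ·S⁻¹ = [-970832/30417469; -12130308/30417469; 2646345/30417469]
step 2: x' = x̄ + K·y = [6102876223/669184318, 114453756/30417469, -6137813945/669184318]
step 2: P' = (I − K·H)·P̄ = [43048099158/334592159 1888668039/30417469 -49463402049/334592159; 1888668039/30417469 1235793273/30417469 -2482774991/30417469; -49463402049/334592159 -2482774991/30417469 60257016472/334592159]

step 0: x' = [667/641, -760/641, -111/641], P' = [33297/641 5658/641 -27882/641; 5658/641 3787/641 -7440/641; -27882/641 -7440/641 26139/641]
step 1: x' = [-1975857/350768, -97479/175384, 1862765/350768], P' = [54678543/350768 13332993/175384 -63112563/350768; 13332993/175384 4094987/87692 -17017181/175384; -63112563/350768 -17017181/175384 76098919/350768]
step 2: x' = [6102876223/669184318, 114453756/30417469, -6137813945/669184318], P' = [43048099158/334592159 1888668039/30417469 -49463402049/334592159; 1888668039/30417469 1235793273/30417469 -2482774991/30417469; -49463402049/334592159 -2482774991/30417469 60257016472/334592159]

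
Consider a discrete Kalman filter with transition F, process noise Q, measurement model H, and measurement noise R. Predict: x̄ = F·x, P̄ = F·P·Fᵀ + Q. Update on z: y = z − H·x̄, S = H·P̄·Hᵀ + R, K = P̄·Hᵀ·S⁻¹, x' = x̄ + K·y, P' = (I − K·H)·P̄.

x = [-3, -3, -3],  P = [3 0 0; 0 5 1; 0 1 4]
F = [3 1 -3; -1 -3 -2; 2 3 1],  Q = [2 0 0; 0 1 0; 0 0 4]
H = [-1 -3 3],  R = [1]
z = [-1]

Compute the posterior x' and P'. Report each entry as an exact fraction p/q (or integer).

x' = [-12539/2585, 562/2585, -4514/2585]
P' = [163324/2585 -2237/2585 52189/2585; -2237/2585 3681/2585 2788/2585; 52189/2585 2788/2585 20319/2585]

x̄ = F·x = [-3, 18, -18]
P̄ = F·P·Fᵀ + Q = [64 7 13; 7 77 -68; 13 -68 71]
y = z − H·x̄ = [104]
S = H·P̄·Hᵀ + R = [2585]
K = P̄·Hᵀ·S⁻¹ = [-46/2585; -442/2585; 404/2585]
x' = x̄ + K·y = [-12539/2585, 562/2585, -4514/2585]
P' = (I − K·H)·P̄ = [163324/2585 -2237/2585 52189/2585; -2237/2585 3681/2585 2788/2585; 52189/2585 2788/2585 20319/2585]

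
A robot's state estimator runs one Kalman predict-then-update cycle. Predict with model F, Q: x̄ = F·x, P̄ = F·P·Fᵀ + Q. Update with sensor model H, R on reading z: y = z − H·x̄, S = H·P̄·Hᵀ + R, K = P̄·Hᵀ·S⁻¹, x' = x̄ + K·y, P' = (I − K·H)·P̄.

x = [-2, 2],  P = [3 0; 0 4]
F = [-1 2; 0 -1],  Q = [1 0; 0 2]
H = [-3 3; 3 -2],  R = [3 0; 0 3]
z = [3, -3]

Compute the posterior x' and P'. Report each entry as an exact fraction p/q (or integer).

x̄ = F·x = [6, -2]
P̄ = F·P·Fᵀ + Q = [20 -8; -8 6]
y = z − H·x̄ = [27, -25]
S = H·P̄·Hᵀ + R = [381 -336; -336 303]
K = P̄·Hᵀ·S⁻¹ = [28/849 244/849; 70/283 44/283]
x' = x̄ + K·y = [-250/849, 224/283]
P' = (I − K·H)·P̄ = [788/849 272/283; 272/283 342/283]

x' = [-250/849, 224/283]
P' = [788/849 272/283; 272/283 342/283]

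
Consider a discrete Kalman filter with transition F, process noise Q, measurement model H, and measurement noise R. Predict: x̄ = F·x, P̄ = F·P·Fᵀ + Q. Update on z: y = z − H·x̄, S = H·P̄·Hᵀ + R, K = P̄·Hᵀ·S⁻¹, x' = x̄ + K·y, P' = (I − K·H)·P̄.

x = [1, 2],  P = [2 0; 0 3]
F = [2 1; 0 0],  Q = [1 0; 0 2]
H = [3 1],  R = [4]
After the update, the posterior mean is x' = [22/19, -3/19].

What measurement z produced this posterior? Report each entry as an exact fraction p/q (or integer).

x̄ = F·x = [4, 0]
P̄ = F·P·Fᵀ + Q = [12 0; 0 2]
S = H·P̄·Hᵀ + R = [114]
K = P̄·Hᵀ·S⁻¹ = [6/19; 1/57]
x' − x̄ = [-54/19, -3/19] = K·y
y = (KᵀK)⁻¹·Kᵀ·(x' − x̄) = [-9]
z = y + H·x̄ = [-9] + [12] = [3]

z = [3]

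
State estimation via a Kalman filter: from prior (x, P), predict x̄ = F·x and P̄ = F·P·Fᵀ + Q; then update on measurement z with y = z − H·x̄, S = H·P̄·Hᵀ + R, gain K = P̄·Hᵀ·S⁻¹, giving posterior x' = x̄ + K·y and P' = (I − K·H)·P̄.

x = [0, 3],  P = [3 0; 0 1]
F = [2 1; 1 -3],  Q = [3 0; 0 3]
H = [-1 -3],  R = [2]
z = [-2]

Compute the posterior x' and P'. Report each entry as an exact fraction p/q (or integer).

x̄ = F·x = [3, -9]
P̄ = F·P·Fᵀ + Q = [16 3; 3 15]
y = z − H·x̄ = [-26]
S = H·P̄·Hᵀ + R = [171]
K = P̄·Hᵀ·S⁻¹ = [-25/171; -16/57]
x' = x̄ + K·y = [1163/171, -97/57]
P' = (I − K·H)·P̄ = [2111/171 -229/57; -229/57 29/19]

x' = [1163/171, -97/57]
P' = [2111/171 -229/57; -229/57 29/19]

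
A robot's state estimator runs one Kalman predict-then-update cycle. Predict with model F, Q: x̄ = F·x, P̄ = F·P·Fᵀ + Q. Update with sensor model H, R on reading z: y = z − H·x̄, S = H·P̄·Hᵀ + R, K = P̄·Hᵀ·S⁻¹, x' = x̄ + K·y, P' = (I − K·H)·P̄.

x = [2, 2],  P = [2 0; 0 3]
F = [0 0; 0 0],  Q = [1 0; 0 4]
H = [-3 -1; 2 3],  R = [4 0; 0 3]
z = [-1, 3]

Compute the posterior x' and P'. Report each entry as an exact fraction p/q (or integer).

x' = [3/37, 32/37]
P' = [168/407 -12/37; -12/37 20/37]

x̄ = F·x = [0, 0]
P̄ = F·P·Fᵀ + Q = [1 0; 0 4]
y = z − H·x̄ = [-1, 3]
S = H·P̄·Hᵀ + R = [17 -18; -18 43]
K = P̄·Hᵀ·S⁻¹ = [-93/407 -20/407; 4/37 12/37]
x' = x̄ + K·y = [3/37, 32/37]
P' = (I − K·H)·P̄ = [168/407 -12/37; -12/37 20/37]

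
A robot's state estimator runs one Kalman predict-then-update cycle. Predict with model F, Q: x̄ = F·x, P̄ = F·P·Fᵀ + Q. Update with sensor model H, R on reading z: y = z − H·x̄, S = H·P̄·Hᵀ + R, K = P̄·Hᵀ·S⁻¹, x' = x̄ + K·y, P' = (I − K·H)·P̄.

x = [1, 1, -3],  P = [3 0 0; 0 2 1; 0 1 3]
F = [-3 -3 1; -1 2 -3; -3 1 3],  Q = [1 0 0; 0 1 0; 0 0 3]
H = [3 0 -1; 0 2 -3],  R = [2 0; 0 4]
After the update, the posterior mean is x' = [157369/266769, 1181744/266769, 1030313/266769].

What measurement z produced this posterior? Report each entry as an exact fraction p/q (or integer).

x̄ = F·x = [-9, 10, -11]
P̄ = F·P·Fᵀ + Q = [43 -1 22; -1 27 -11; 22 -11 65]
S = H·P̄·Hᵀ + R = [322 13; 13 829]
K = P̄·Hᵀ·S⁻¹ = [89587/266769 -23287/266769; 5501/266769 27910/266769; 3650/266769 -69887/266769]
x' − x̄ = [2558290/266769, -1485946/266769, 3964772/266769] = K·y
y = (KᵀK)⁻¹·Kᵀ·(x' − x̄) = [14, -56]
z = y + H·x̄ = [14, -56] + [-16, 53] = [-2, -3]

z = [-2, -3]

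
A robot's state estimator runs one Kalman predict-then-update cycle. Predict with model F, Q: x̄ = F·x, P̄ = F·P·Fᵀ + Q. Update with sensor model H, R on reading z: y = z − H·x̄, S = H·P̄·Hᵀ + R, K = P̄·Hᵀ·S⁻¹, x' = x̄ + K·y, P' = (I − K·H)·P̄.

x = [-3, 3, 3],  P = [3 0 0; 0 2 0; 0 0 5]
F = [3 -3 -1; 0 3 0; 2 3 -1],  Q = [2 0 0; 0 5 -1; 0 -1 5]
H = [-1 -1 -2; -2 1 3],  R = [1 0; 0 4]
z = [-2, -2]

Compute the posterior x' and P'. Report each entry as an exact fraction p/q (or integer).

x̄ = F·x = [-21, 9, 0]
P̄ = F·P·Fᵀ + Q = [52 -18 5; -18 23 17; 5 17 40]
y = z − H·x̄ = [-14, -53]
S = H·P̄·Hᵀ + R = [288 -257; -257 709]
K = P̄·Hᵀ·S⁻¹ = [-58695/138143 -42124/138143; 619/138143 21657/138143; -39679/138143 10362/138143]
x' = x̄ + K·y = [153299/138143, 86800/138143, 6320/138143]
P' = (I − K·H)·P̄ = [93588/138143 -142039/138143 53573/138143; -142039/138143 819160/138143 -338870/138143; 53573/138143 -338870/138143 162488/138143]

x' = [153299/138143, 86800/138143, 6320/138143]
P' = [93588/138143 -142039/138143 53573/138143; -142039/138143 819160/138143 -338870/138143; 53573/138143 -338870/138143 162488/138143]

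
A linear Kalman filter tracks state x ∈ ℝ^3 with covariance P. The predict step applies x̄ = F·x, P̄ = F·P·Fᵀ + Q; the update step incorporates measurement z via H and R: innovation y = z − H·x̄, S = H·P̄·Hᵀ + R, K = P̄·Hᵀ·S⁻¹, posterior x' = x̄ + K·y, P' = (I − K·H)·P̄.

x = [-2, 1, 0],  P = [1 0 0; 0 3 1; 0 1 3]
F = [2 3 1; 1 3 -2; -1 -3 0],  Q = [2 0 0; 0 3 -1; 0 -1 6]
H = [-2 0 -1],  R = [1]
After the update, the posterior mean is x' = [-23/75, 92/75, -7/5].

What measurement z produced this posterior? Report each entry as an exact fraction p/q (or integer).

z = [2]

x̄ = F·x = [-1, 1, -1]
P̄ = F·P·Fᵀ + Q = [42 20 -32; 20 31 -23; -32 -23 34]
S = H·P̄·Hᵀ + R = [75]
K = P̄·Hᵀ·S⁻¹ = [-52/75; -17/75; 2/5]
x' − x̄ = [52/75, 17/75, -2/5] = K·y
y = (KᵀK)⁻¹·Kᵀ·(x' − x̄) = [-1]
z = y + H·x̄ = [-1] + [3] = [2]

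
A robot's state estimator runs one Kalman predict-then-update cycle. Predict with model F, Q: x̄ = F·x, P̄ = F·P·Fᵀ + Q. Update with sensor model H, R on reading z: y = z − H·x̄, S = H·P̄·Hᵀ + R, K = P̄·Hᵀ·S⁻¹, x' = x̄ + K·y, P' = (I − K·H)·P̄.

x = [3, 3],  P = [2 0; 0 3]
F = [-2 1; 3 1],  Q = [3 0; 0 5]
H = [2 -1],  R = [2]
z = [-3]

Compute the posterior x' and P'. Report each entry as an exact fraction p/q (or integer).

x' = [13/8, 13/2]
P' = [311/120 137/30; 137/30 148/15]

x̄ = F·x = [-3, 12]
P̄ = F·P·Fᵀ + Q = [14 -9; -9 26]
y = z − H·x̄ = [15]
S = H·P̄·Hᵀ + R = [120]
K = P̄·Hᵀ·S⁻¹ = [37/120; -11/30]
x' = x̄ + K·y = [13/8, 13/2]
P' = (I − K·H)·P̄ = [311/120 137/30; 137/30 148/15]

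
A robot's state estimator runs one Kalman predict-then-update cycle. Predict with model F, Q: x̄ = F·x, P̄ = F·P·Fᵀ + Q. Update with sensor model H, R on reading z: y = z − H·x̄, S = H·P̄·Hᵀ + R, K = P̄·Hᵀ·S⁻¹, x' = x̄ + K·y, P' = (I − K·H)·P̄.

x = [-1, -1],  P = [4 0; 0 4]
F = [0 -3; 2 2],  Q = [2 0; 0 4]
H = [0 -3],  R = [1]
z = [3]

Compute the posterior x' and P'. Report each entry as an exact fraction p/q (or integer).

x̄ = F·x = [3, -4]
P̄ = F·P·Fᵀ + Q = [38 -24; -24 36]
y = z − H·x̄ = [-9]
S = H·P̄·Hᵀ + R = [325]
K = P̄·Hᵀ·S⁻¹ = [72/325; -108/325]
x' = x̄ + K·y = [327/325, -328/325]
P' = (I − K·H)·P̄ = [7166/325 -24/325; -24/325 36/325]

x' = [327/325, -328/325]
P' = [7166/325 -24/325; -24/325 36/325]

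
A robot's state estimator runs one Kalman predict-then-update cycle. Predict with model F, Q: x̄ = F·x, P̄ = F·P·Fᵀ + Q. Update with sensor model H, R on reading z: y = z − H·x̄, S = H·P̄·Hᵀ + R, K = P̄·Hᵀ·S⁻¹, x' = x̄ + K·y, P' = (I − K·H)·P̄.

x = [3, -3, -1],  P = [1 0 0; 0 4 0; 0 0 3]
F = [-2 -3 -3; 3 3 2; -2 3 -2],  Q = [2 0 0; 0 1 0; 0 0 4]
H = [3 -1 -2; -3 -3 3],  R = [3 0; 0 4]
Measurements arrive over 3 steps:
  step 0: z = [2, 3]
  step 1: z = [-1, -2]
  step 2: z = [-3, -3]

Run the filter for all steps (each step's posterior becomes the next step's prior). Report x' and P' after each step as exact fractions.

step 0: x̄ = F·x = [6, -2, -13]
step 0: P̄ = F·P·Fᵀ + Q = [69 -60 -14; -60 58 18; -14 18 56]
step 0: y = z − H·x̄ = [-44, 54]
step 0: S = H·P̄·Hᵀ + R = [1506 -579; -579 499]
step 0: K = P̄·Hᵀ·S⁻¹ = [107254/416253 22297/138751; -101986/416253 -22762/138751; 4496/416253 45116/138751]
step 0: x' = x̄ + K·y = [1390456/416253, -32566/416253, 1699679/416253]
step 0: P' = (I − K·H)·P̄ = [1697006/416253 398956/416253 2185150/416253; 398956/416253 295670/416253 603578/416253; 2185150/416253 603578/416253 2969192/416253]
step 1: x̄ = F·x = [-7782251/416253, 7473028/416253, -2092656/138751]
step 1: P̄ = F·P·Fᵀ + Q = [78877964/416253 -74103178/416253 13994304/138751; -74103178/416253 70873049/416253 -13350802/138751; 13994304/138751 -13350802/138751 9480542/138751]
step 1: y = z − H·x̄ = [17847592/416253, 5691243/138751]
step 1: S = H·P̄·Hᵀ + R = [676404488/416253 95424415/138751; 95424415/138751 78930817/138751]
step 1: K = P̄·Hᵀ·S⁻¹ = [52234209112/187902803771 25428500898/187902803771; -45240537542/187902803771 -32965036461/187902803771; 7375369230/187902803771 54195859710/187902803771]
step 1: x' = x̄ + K·y = [-230370944275/187902803771, 81518112635/187902803771, -294748114026/187902803771]
step 1: P' = (I − K·H)·P̄ = [330888452416/187902803771 35458829784/187902803771 400251950064/187902803771; 35458829784/187902803771 86362402102/187902803771 77867849938/187902803771; 400251950064/187902803771 77867849938/187902803771 550380946282/187902803771]
step 2: x̄ = F·x = [1100431892723/187902803771, -1036054722972/187902803771, 1294792454507/187902803771]
step 2: P̄ = F·P·Fᵀ + Q = [14060200209722/187902803771 -12968053557768/187902803771 7617493819264/187902803771; -12968053557768/187902803771 12520380815697/187902803771 -7305735891994/187902803771; 7617493819264/187902803771 -7305735891994/187902803771 6896045872642/187902803771]
step 2: y = z − H·x̄ = [-2311473903440/187902803771, -4254954265581/187902803771]
step 2: S = H·P̄·Hᵀ + R = [124385526552540/187902803771 39796586283327/187902803771; 39796586283327/187902803771 63004646566949/187902803771]
step 2: K = P̄·Hᵀ·S⁻¹ = [9237152370920104/33278363777376561 1501749021950126/11092787925792187; -7986107232281494/33278363777376561 -1940891534123393/11092787925792187; 1304107253683046/33278363777376561 3203171006845222/11092787925792187]
step 2: x' = x̄ + K·y = [-20757987381112525/33278363777376561, 46602213771529777/33278363777376561, -4331356251422429/33278363777376561]
step 2: P' = (I − K·H)·P̄ = [58631026325946418/33278363777376561 6301859012528366/33278363777376561 70939881426275288/33278363777376561; 6301859012528366/33278363777376561 15262437660786664/33278363777376561 13800730536821458/33278363777376561; 70939881426275288/33278363777376561 13800730536821458/33278363777376561 97553295990477634/33278363777376561]

step 0: x' = [1390456/416253, -32566/416253, 1699679/416253], P' = [1697006/416253 398956/416253 2185150/416253; 398956/416253 295670/416253 603578/416253; 2185150/416253 603578/416253 2969192/416253]
step 1: x' = [-230370944275/187902803771, 81518112635/187902803771, -294748114026/187902803771], P' = [330888452416/187902803771 35458829784/187902803771 400251950064/187902803771; 35458829784/187902803771 86362402102/187902803771 77867849938/187902803771; 400251950064/187902803771 77867849938/187902803771 550380946282/187902803771]
step 2: x' = [-20757987381112525/33278363777376561, 46602213771529777/33278363777376561, -4331356251422429/33278363777376561], P' = [58631026325946418/33278363777376561 6301859012528366/33278363777376561 70939881426275288/33278363777376561; 6301859012528366/33278363777376561 15262437660786664/33278363777376561 13800730536821458/33278363777376561; 70939881426275288/33278363777376561 13800730536821458/33278363777376561 97553295990477634/33278363777376561]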